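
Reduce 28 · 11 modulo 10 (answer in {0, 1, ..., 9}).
8

Reduce the factors first: 28 ≡ 8, 11 ≡ 1 (mod 10), so 28 · 11 ≡ 8 · 1 (mod 10). 8 · 1 = 8. Dividing by 10: 8 = 0·10 + 8. So (28 · 11) mod 10 = 8.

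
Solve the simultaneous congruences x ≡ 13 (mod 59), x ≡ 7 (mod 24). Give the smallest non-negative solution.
x ≡ 367 (mod 1416); the representative in [0, 1416) is 367

The moduli 59, 24 are pairwise coprime, so by the CRT there is a unique solution mod 59·24 = 1416.
Solve by successive substitution. Start with x ≡ 13 (mod 59).
  Combine with x ≡ 7 (mod 24): write x = 13 + 59·t and require 13 + 59·t ≡ 7 (mod 24), i.e. 59·t ≡ 7 − 13 ≡ 18 (mod 24). Since 59^(−1) ≡ 11 (mod 24) (59 ≡ 11 (mod 24)), t ≡ 11·18 ≡ 6 (mod 24). So x ≡ 13 + 59·6 = 367 (mod 1416).
Unique solution in [0, 1416): x = 367.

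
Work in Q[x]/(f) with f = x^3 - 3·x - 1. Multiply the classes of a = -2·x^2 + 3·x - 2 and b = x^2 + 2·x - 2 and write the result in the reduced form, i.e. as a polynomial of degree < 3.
First multiply in Q[x] without reducing: a · b = -2·x^4 - x^3 + 8·x^2 - 10·x + 4. Now divide by f(x) = x^3 - 3·x - 1, eliminating the leading term at each step:
  leading term -2·x^4: subtract (-2·x)·f(x) = -2·x^4 + 6·x^2 + 2·x, leaving -x^3 + 2·x^2 - 12·x + 4
  leading term -x^3: subtract (-1)·f(x) = -x^3 + 3·x + 1, leaving 2·x^2 - 15·x + 3
The degree is now < 3, so this is the remainder. Hence a · b ≡ 2·x^2 - 15·x + 3 in Q[x]/(f).

Final answer: a · b ≡ 2·x^2 - 15·x + 3 (mod f(x))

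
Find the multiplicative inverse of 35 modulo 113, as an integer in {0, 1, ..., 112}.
Apply the extended Euclidean algorithm to (113, 35), tracking rows (r, s, t) with s·113 + t·35 = r. Each division r_prev = q·r_cur + r_new produces the new row as (previous row) − q·(current row):
  row A: (113, 1, 0)   [1·113 + 0·35 = 113]
  row B: (35, 0, 1)   [0·113 + 1·35 = 35]
  113 = 3·35 + 8   → row C = row A − 3·row B = (8, 1, −3)   [check: 1·113 − 3·35 = 8]
  35 = 4·8 + 3   → row D = row B − 4·row C = (3, −4, 13)   [check: −4·113 + 13·35 = 3]
  8 = 2·3 + 2   → row E = row C − 2·row D = (2, 9, −29)   [check: 9·113 − 29·35 = 2]
  3 = 1·2 + 1   → row F = row D − 1·row E = (1, −13, 42)   [check: −13·113 + 42·35 = 1]
  2 = 2·1 + 0   → remainder 0, stop. gcd = 1 (last nonzero row F).
The gcd is 1, so 35 is invertible mod 113. The last nonzero row gives −13·113 + 42·35 = 1, so t = 42. So 35^(−1) ≡ 42 (mod 113). Verify: 35 · 42 = 1470 ≡ 1 (mod 113). ✓

Final answer: 35^(−1) ≡ 42 (mod 113)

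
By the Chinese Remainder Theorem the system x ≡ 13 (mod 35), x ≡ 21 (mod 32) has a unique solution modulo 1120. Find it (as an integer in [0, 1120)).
x ≡ 853 (mod 1120); the representative in [0, 1120) is 853

The moduli 35, 32 are pairwise coprime, so by the CRT there is a unique solution mod 35·32 = 1120.
Solve by successive substitution. Start with x ≡ 13 (mod 35).
  Combine with x ≡ 21 (mod 32): write x = 13 + 35·t and require 13 + 35·t ≡ 21 (mod 32), i.e. 35·t ≡ 21 − 13 ≡ 8 (mod 32). Since 35^(−1) ≡ 11 (mod 32) (35 ≡ 3 (mod 32)), t ≡ 11·8 ≡ 24 (mod 32). So x ≡ 13 + 35·24 = 853 (mod 1120).
Unique solution in [0, 1120): x = 853.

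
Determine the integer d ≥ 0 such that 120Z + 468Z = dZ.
(120, 468) = (12); d = 12

In the PID Z, (a, b) is generated by gcd(a, b). Compute gcd(468, 120) with the extended Euclidean algorithm, tracking rows (r, s, t) with s·468 + t·120 = r:
  row A: (468, 1, 0)   [1·468 + 0·120 = 468]
  row B: (120, 0, 1)   [0·468 + 1·120 = 120]
  468 = 3·120 + 108   → row C = row A − 3·row B = (108, 1, −3)   [check: 1·468 − 3·120 = 108]
  120 = 1·108 + 12   → row D = row B − 1·row C = (12, −1, 4)   [check: −1·468 + 4·120 = 12]
  108 = 9·12 + 0   → remainder 0, stop. gcd = 12 (last nonzero row D).
So gcd(120, 468) = 12, with Bézout identity −1·468 + 4·120 = 12. Containment (⊇): the Bézout identity exhibits 12 as an element of (120, 468), giving (12) ⊆ (120, 468). Containment (⊆): since 12 | 120 and 12 | 468 (120 = 12·10, 468 = 12·39), every Z-linear combination of 120 and 468 is divisible by 12, so (120, 468) ⊆ (12). Therefore (120, 468) = (12), d = 12.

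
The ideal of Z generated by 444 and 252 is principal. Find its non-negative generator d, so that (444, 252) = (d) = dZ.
(444, 252) = (12); d = 12

In the PID Z, (a, b) is generated by gcd(a, b). Compute gcd(444, 252) with the extended Euclidean algorithm, tracking rows (r, s, t) with s·444 + t·252 = r:
  row A: (444, 1, 0)   [1·444 + 0·252 = 444]
  row B: (252, 0, 1)   [0·444 + 1·252 = 252]
  444 = 1·252 + 192   → row C = row A − 1·row B = (192, 1, −1)   [check: 1·444 − 1·252 = 192]
  252 = 1·192 + 60   → row D = row B − 1·row C = (60, −1, 2)   [check: −1·444 + 2·252 = 60]
  192 = 3·60 + 12   → row E = row C − 3·row D = (12, 4, −7)   [check: 4·444 − 7·252 = 12]
  60 = 5·12 + 0   → remainder 0, stop. gcd = 12 (last nonzero row E).
So gcd(444, 252) = 12, with Bézout identity 4·444 − 7·252 = 12. Containment (⊇): the Bézout identity exhibits 12 as an element of (444, 252), giving (12) ⊆ (444, 252). Containment (⊆): since 12 | 444 and 12 | 252 (444 = 12·37, 252 = 12·21), every Z-linear combination of 444 and 252 is divisible by 12, so (444, 252) ⊆ (12). Therefore (444, 252) = (12), d = 12.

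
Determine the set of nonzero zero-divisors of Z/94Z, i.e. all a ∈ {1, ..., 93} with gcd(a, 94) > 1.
nonzero zero-divisors of Z/94Z = {2, 4, 6, 8, 10, 12, 14, 16, 18, 20, 22, 24, 26, 28, 30, 32, 34, 36, 38, 40, 42, 44, 46, 47, 48, 50, 52, 54, 56, 58, 60, 62, 64, 66, 68, 70, 72, 74, 76, 78, 80, 82, 84, 86, 88, 90, 92}

An element a ∈ Z/94Z (with a ≠ 0) is a zero-divisor iff gcd(a, 94) > 1 (because a is a unit precisely when gcd(a, n) = 1, and in Z/nZ every nonzero, non-unit element is a zero-divisor). Scan a = 1, ..., 93 and keep those with gcd(a, 94) > 1:
  gcd(2, 94) = 2, gcd(4, 94) = 2, gcd(6, 94) = 2, gcd(8, 94) = 2, gcd(10, 94) = 2, gcd(12, 94) = 2, gcd(14, 94) = 2, gcd(16, 94) = 2, gcd(18, 94) = 2, gcd(20, 94) = 2, gcd(22, 94) = 2, gcd(24, 94) = 2, gcd(26, 94) = 2, gcd(28, 94) = 2, gcd(30, 94) = 2, gcd(32, 94) = 2, gcd(34, 94) = 2, gcd(36, 94) = 2, gcd(38, 94) = 2, gcd(40, 94) = 2, gcd(42, 94) = 2, gcd(44, 94) = 2, gcd(46, 94) = 2, gcd(47, 94) = 47, gcd(48, 94) = 2, gcd(50, 94) = 2, gcd(52, 94) = 2, gcd(54, 94) = 2, gcd(56, 94) = 2, gcd(58, 94) = 2, gcd(60, 94) = 2, gcd(62, 94) = 2, gcd(64, 94) = 2, gcd(66, 94) = 2, gcd(68, 94) = 2, gcd(70, 94) = 2, gcd(72, 94) = 2, gcd(74, 94) = 2, gcd(76, 94) = 2, gcd(78, 94) = 2, gcd(80, 94) = 2, gcd(82, 94) = 2, gcd(84, 94) = 2, gcd(86, 94) = 2, gcd(88, 94) = 2, gcd(90, 94) = 2, gcd(92, 94) = 2.
All other a ∈ {1, ..., 93} have gcd(a, 94) = 1 and are units. So the nonzero zero-divisors are exactly the 47 values of a appearing in this scan.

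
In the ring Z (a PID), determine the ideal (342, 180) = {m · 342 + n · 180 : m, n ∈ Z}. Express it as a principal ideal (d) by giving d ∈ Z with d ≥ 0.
In the PID Z, (a, b) is generated by gcd(a, b). Compute gcd(342, 180) with the extended Euclidean algorithm, tracking rows (r, s, t) with s·342 + t·180 = r:
  row A: (342, 1, 0)   [1·342 + 0·180 = 342]
  row B: (180, 0, 1)   [0·342 + 1·180 = 180]
  342 = 1·180 + 162   → row C = row A − 1·row B = (162, 1, −1)   [check: 1·342 − 1·180 = 162]
  180 = 1·162 + 18   → row D = row B − 1·row C = (18, −1, 2)   [check: −1·342 + 2·180 = 18]
  162 = 9·18 + 0   → remainder 0, stop. gcd = 18 (last nonzero row D).
So gcd(342, 180) = 18, with Bézout identity −1·342 + 2·180 = 18. Containment (⊇): the Bézout identity exhibits 18 as an element of (342, 180), giving (18) ⊆ (342, 180). Containment (⊆): since 18 | 342 and 18 | 180 (342 = 18·19, 180 = 18·10), every Z-linear combination of 342 and 180 is divisible by 18, so (342, 180) ⊆ (18). Therefore (342, 180) = (18), d = 18.

Final answer: (342, 180) = (18); d = 18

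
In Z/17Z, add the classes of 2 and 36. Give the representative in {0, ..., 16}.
Reduce the summands first: 36 ≡ 2 (mod 17), so 2 + 36 ≡ 2 + 2 (mod 17). 2 + 2 = 4; 4 = 0·17 + 4, so (2 + 36) mod 17 = 4.

Final answer: 4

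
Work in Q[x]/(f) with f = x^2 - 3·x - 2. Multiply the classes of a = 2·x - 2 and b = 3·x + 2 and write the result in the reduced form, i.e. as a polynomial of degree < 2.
First multiply in Q[x] without reducing: a · b = 6·x^2 - 2·x - 4. Now divide by f(x) = x^2 - 3·x - 2, eliminating the leading term at each step:
  leading term 6·x^2: subtract (6)·f(x) = 6·x^2 - 18·x - 12, leaving 16·x + 8
The degree is now < 2, so this is the remainder. Hence a · b ≡ 16·x + 8 in Q[x]/(f).

Final answer: a · b ≡ 16·x + 8 (mod f(x))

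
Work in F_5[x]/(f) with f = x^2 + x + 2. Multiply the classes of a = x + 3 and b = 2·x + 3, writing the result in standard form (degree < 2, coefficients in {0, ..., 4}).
Multiply as integer polynomials: a · b = 2·x^2 + 9·x + 9. Reducing coefficients mod 5: a · b ≡ 2·x^2 + 4·x + 4. Now divide by f(x) = x^2 + x + 2 in F_5[x], eliminating the leading term at each step:
  leading term 2·x^2: subtract (2)·f(x) = 2·x^2 + 2·x + 4, leaving 2·x (coefficients mod 5)
The degree is now < 2, so this is the remainder. Hence a · b ≡ 2·x in F_5[x]/(f).

Final answer: a · b ≡ 2·x (mod f(x))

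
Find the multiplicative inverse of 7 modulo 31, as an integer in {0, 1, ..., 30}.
7^(−1) ≡ 9 (mod 31)

Apply the extended Euclidean algorithm to (31, 7), tracking rows (r, s, t) with s·31 + t·7 = r. Each division r_prev = q·r_cur + r_new produces the new row as (previous row) − q·(current row):
  row A: (31, 1, 0)   [1·31 + 0·7 = 31]
  row B: (7, 0, 1)   [0·31 + 1·7 = 7]
  31 = 4·7 + 3   → row C = row A − 4·row B = (3, 1, −4)   [check: 1·31 − 4·7 = 3]
  7 = 2·3 + 1   → row D = row B − 2·row C = (1, −2, 9)   [check: −2·31 + 9·7 = 1]
  3 = 3·1 + 0   → remainder 0, stop. gcd = 1 (last nonzero row D).
The gcd is 1, so 7 is invertible mod 31. The last nonzero row gives −2·31 + 9·7 = 1, so t = 9. So 7^(−1) ≡ 9 (mod 31). Verify: 7 · 9 = 63 ≡ 1 (mod 31). ✓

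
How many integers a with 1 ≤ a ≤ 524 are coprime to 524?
The number of a ∈ {1, ..., 524} with gcd(a, 524) = 1 is by definition Euler's totient φ(524). φ is multiplicative, with φ(p^e) = p^e − p^(e−1). Factorise 524 = 2^2 · 131. Then
  φ(524) = (2^2 − 2^1) · (131 − 1) = 2 · 130 = 260.
So there are 260 such integers.

Final answer: 260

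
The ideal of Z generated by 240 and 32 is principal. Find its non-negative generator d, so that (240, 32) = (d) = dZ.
(240, 32) = (16); d = 16

In the PID Z, (a, b) is generated by gcd(a, b). Compute gcd(240, 32) with the extended Euclidean algorithm, tracking rows (r, s, t) with s·240 + t·32 = r:
  row A: (240, 1, 0)   [1·240 + 0·32 = 240]
  row B: (32, 0, 1)   [0·240 + 1·32 = 32]
  240 = 7·32 + 16   → row C = row A − 7·row B = (16, 1, −7)   [check: 1·240 − 7·32 = 16]
  32 = 2·16 + 0   → remainder 0, stop. gcd = 16 (last nonzero row C).
So gcd(240, 32) = 16, with Bézout identity 1·240 − 7·32 = 16. Containment (⊇): the Bézout identity exhibits 16 as an element of (240, 32), giving (16) ⊆ (240, 32). Containment (⊆): since 16 | 240 and 16 | 32 (240 = 16·15, 32 = 16·2), every Z-linear combination of 240 and 32 is divisible by 16, so (240, 32) ⊆ (16). Therefore (240, 32) = (16), d = 16.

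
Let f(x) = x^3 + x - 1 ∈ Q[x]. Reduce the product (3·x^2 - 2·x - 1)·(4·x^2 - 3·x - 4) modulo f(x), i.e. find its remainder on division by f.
a · b ≡ -22·x^2 + 40·x - 13 (mod f(x))

First multiply in Q[x] without reducing: a · b = 12·x^4 - 17·x^3 - 10·x^2 + 11·x + 4. Now divide by f(x) = x^3 + x - 1, eliminating the leading term at each step:
  leading term 12·x^4: subtract (12·x)·f(x) = 12·x^4 + 12·x^2 - 12·x, leaving -17·x^3 - 22·x^2 + 23·x + 4
  leading term -17·x^3: subtract (-17)·f(x) = -17·x^3 - 17·x + 17, leaving -22·x^2 + 40·x - 13
The degree is now < 3, so this is the remainder. Hence a · b ≡ -22·x^2 + 40·x - 13 in Q[x]/(f).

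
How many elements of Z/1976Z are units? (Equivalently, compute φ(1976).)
An element a ∈ Z/1976Z is a unit iff gcd(a, 1976) = 1, so the number of units is φ(1976). φ is multiplicative, with φ(p^e) = p^e − p^(e−1). Factorise 1976 = 2^3 · 13 · 19. Then
  φ(1976) = (2^3 − 2^2) · (13 − 1) · (19 − 1) = 4 · 12 · 18 = 864.

Final answer: Z/1976Z has φ(1976) = 864 units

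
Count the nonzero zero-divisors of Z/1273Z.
Z/1273Z has 84 nonzero zero-divisors

In Z/1273Z each nonzero element is either a unit (gcd with 1273 is 1) or a zero-divisor (gcd > 1). The number of units is φ(1273): factorise 1273 = 19 · 67, so φ(1273) = (19 − 1) · (67 − 1) = 18 · 66 = 1188. The nonzero elements number 1273 − 1 = 1272. Hence the nonzero zero-divisors number 1272 − 1188 = 84.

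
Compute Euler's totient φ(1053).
φ is multiplicative, with φ(p^e) = p^e − p^(e−1). Factorise 1053 = 3^4 · 13. Then
  φ(1053) = (3^4 − 3^3) · (13 − 1) = 54 · 12 = 648.

Final answer: φ(1053) = 648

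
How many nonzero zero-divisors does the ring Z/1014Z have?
In Z/1014Z each nonzero element is either a unit (gcd with 1014 is 1) or a zero-divisor (gcd > 1). The number of units is φ(1014): factorise 1014 = 2 · 3 · 13^2, so φ(1014) = (2 − 1) · (3 − 1) · (13^2 − 13^1) = 1 · 2 · 156 = 312. The nonzero elements number 1014 − 1 = 1013. Hence the nonzero zero-divisors number 1013 − 312 = 701.

Final answer: Z/1014Z has 701 nonzero zero-divisors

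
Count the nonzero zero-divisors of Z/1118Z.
Z/1118Z has 613 nonzero zero-divisors

In Z/1118Z each nonzero element is either a unit (gcd with 1118 is 1) or a zero-divisor (gcd > 1). The number of units is φ(1118): factorise 1118 = 2 · 13 · 43, so φ(1118) = (2 − 1) · (13 − 1) · (43 − 1) = 1 · 12 · 42 = 504. The nonzero elements number 1118 − 1 = 1117. Hence the nonzero zero-divisors number 1117 − 504 = 613.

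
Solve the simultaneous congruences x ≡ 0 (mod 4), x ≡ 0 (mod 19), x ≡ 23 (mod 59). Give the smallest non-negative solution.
The moduli 4, 19, 59 are pairwise coprime, so by the CRT there is a unique solution mod 4·19·59 = 4484.
Solve by successive substitution. Start with x ≡ 0 (mod 4).
  Combine with x ≡ 0 (mod 19): write x = 4·t and require 4·t ≡ 0 (mod 19). Since 4^(−1) ≡ 5 (mod 19), t ≡ 5·0 ≡ 0 (mod 19). So x ≡ 4·0 = 0 (mod 76).
  Combine with x ≡ 23 (mod 59): write x = 76·t and require 76·t ≡ 23 (mod 59). Since 76^(−1) ≡ 7 (mod 59) (76 ≡ 17 (mod 59)), t ≡ 7·23 ≡ 43 (mod 59). So x ≡ 76·43 = 3268 (mod 4484).
Unique solution in [0, 4484): x = 3268.

Final answer: x ≡ 3268 (mod 4484); the representative in [0, 4484) is 3268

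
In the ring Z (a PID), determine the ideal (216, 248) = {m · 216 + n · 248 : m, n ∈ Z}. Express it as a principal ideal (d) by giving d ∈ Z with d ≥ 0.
(216, 248) = (8); d = 8

In the PID Z, (a, b) is generated by gcd(a, b). Compute gcd(248, 216) with the extended Euclidean algorithm, tracking rows (r, s, t) with s·248 + t·216 = r:
  row A: (248, 1, 0)   [1·248 + 0·216 = 248]
  row B: (216, 0, 1)   [0·248 + 1·216 = 216]
  248 = 1·216 + 32   → row C = row A − 1·row B = (32, 1, −1)   [check: 1·248 − 1·216 = 32]
  216 = 6·32 + 24   → row D = row B − 6·row C = (24, −6, 7)   [check: −6·248 + 7·216 = 24]
  32 = 1·24 + 8   → row E = row C − 1·row D = (8, 7, −8)   [check: 7·248 − 8·216 = 8]
  24 = 3·8 + 0   → remainder 0, stop. gcd = 8 (last nonzero row E).
So gcd(216, 248) = 8, with Bézout identity 7·248 − 8·216 = 8. Containment (⊇): the Bézout identity exhibits 8 as an element of (216, 248), giving (8) ⊆ (216, 248). Containment (⊆): since 8 | 216 and 8 | 248 (216 = 8·27, 248 = 8·31), every Z-linear combination of 216 and 248 is divisible by 8, so (216, 248) ⊆ (8). Therefore (216, 248) = (8), d = 8.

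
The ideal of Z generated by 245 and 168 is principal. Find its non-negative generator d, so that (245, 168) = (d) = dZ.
In the PID Z, (a, b) is generated by gcd(a, b). Compute gcd(245, 168) with the extended Euclidean algorithm, tracking rows (r, s, t) with s·245 + t·168 = r:
  row A: (245, 1, 0)   [1·245 + 0·168 = 245]
  row B: (168, 0, 1)   [0·245 + 1·168 = 168]
  245 = 1·168 + 77   → row C = row A − 1·row B = (77, 1, −1)   [check: 1·245 − 1·168 = 77]
  168 = 2·77 + 14   → row D = row B − 2·row C = (14, −2, 3)   [check: −2·245 + 3·168 = 14]
  77 = 5·14 + 7   → row E = row C − 5·row D = (7, 11, −16)   [check: 11·245 − 16·168 = 7]
  14 = 2·7 + 0   → remainder 0, stop. gcd = 7 (last nonzero row E).
So gcd(245, 168) = 7, with Bézout identity 11·245 − 16·168 = 7. Containment (⊇): the Bézout identity exhibits 7 as an element of (245, 168), giving (7) ⊆ (245, 168). Containment (⊆): since 7 | 245 and 7 | 168 (245 = 7·35, 168 = 7·24), every Z-linear combination of 245 and 168 is divisible by 7, so (245, 168) ⊆ (7). Therefore (245, 168) = (7), d = 7.

Final answer: (245, 168) = (7); d = 7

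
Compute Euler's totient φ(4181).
φ(4181) = 4032

φ is multiplicative, with φ(p^e) = p^e − p^(e−1). Factorise 4181 = 37 · 113. Then
  φ(4181) = (37 − 1) · (113 − 1) = 36 · 112 = 4032.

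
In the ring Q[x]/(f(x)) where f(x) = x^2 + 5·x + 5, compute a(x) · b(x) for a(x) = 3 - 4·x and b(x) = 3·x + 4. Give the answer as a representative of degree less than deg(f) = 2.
a · b ≡ 53·x + 72 (mod f(x))

First multiply in Q[x] without reducing: a · b = -12·x^2 - 7·x + 12. Now divide by f(x) = x^2 + 5·x + 5, eliminating the leading term at each step:
  leading term -12·x^2: subtract (-12)·f(x) = -12·x^2 - 60·x - 60, leaving 53·x + 72
The degree is now < 2, so this is the remainder. Hence a · b ≡ 53·x + 72 in Q[x]/(f).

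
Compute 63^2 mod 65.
Use repeated squaring. Binary(2) = 10. Walk through the bits of the exponent 2 left-to-right: at each bit after the leading one, square the running value, then multiply by 63 if the bit is 1 (always reducing mod 65):
  bit 1 = 1 (leading): start with 63.
  bit 2 = 0: square 63^2 = 3969 ≡ 4 (mod 65).
Final value: 63^2 ≡ 4 (mod 65).

Final answer: 4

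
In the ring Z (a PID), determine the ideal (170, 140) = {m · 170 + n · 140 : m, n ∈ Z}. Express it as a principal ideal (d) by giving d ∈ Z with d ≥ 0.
In the PID Z, (a, b) is generated by gcd(a, b). Compute gcd(170, 140) with the extended Euclidean algorithm, tracking rows (r, s, t) with s·170 + t·140 = r:
  row A: (170, 1, 0)   [1·170 + 0·140 = 170]
  row B: (140, 0, 1)   [0·170 + 1·140 = 140]
  170 = 1·140 + 30   → row C = row A − 1·row B = (30, 1, −1)   [check: 1·170 − 1·140 = 30]
  140 = 4·30 + 20   → row D = row B − 4·row C = (20, −4, 5)   [check: −4·170 + 5·140 = 20]
  30 = 1·20 + 10   → row E = row C − 1·row D = (10, 5, −6)   [check: 5·170 − 6·140 = 10]
  20 = 2·10 + 0   → remainder 0, stop. gcd = 10 (last nonzero row E).
So gcd(170, 140) = 10, with Bézout identity 5·170 − 6·140 = 10. Containment (⊇): the Bézout identity exhibits 10 as an element of (170, 140), giving (10) ⊆ (170, 140). Containment (⊆): since 10 | 170 and 10 | 140 (170 = 10·17, 140 = 10·14), every Z-linear combination of 170 and 140 is divisible by 10, so (170, 140) ⊆ (10). Therefore (170, 140) = (10), d = 10.

Final answer: (170, 140) = (10); d = 10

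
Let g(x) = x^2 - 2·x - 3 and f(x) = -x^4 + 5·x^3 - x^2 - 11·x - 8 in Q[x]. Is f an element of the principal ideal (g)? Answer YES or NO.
In Q[x] the ideal (g) consists of all multiples of g, so f ∈ (g) iff g | f, i.e. iff the remainder of f on division by g is 0. Divide f by g (g is monic, so eliminate the leading term of the running remainder at each step):
  leading term -x^4: subtract (-x^2)·g(x) = -x^4 + 2·x^3 + 3·x^2, leaving 3·x^3 - 4·x^2 - 11·x - 8
  leading term 3·x^3: subtract (3·x)·g(x) = 3·x^3 - 6·x^2 - 9·x, leaving 2·x^2 - 2·x - 8
  leading term 2·x^2: subtract (2)·g(x) = 2·x^2 - 4·x - 6, leaving 2·x - 2
The remainder r(x) = 2·x - 2 ≠ 0 (and deg r < deg g), so g ∤ f, i.e. f ∉ (g).

Final answer: NO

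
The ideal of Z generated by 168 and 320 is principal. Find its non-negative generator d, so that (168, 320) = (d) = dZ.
In the PID Z, (a, b) is generated by gcd(a, b). Compute gcd(320, 168) with the extended Euclidean algorithm, tracking rows (r, s, t) with s·320 + t·168 = r:
  row A: (320, 1, 0)   [1·320 + 0·168 = 320]
  row B: (168, 0, 1)   [0·320 + 1·168 = 168]
  320 = 1·168 + 152   → row C = row A − 1·row B = (152, 1, −1)   [check: 1·320 − 1·168 = 152]
  168 = 1·152 + 16   → row D = row B − 1·row C = (16, −1, 2)   [check: −1·320 + 2·168 = 16]
  152 = 9·16 + 8   → row E = row C − 9·row D = (8, 10, −19)   [check: 10·320 − 19·168 = 8]
  16 = 2·8 + 0   → remainder 0, stop. gcd = 8 (last nonzero row E).
So gcd(168, 320) = 8, with Bézout identity 10·320 − 19·168 = 8. Containment (⊇): the Bézout identity exhibits 8 as an element of (168, 320), giving (8) ⊆ (168, 320). Containment (⊆): since 8 | 168 and 8 | 320 (168 = 8·21, 320 = 8·40), every Z-linear combination of 168 and 320 is divisible by 8, so (168, 320) ⊆ (8). Therefore (168, 320) = (8), d = 8.

Final answer: (168, 320) = (8); d = 8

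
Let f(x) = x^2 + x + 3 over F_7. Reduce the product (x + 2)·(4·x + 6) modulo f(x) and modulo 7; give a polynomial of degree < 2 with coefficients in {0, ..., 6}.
a · b ≡ 3·x (mod f(x))

Multiply as integer polynomials: a · b = 4·x^2 + 14·x + 12. Reducing coefficients mod 7: a · b ≡ 4·x^2 + 5. Now divide by f(x) = x^2 + x + 3 in F_7[x], eliminating the leading term at each step:
  leading term 4·x^2: subtract (4)·f(x) = 4·x^2 + 4·x + 5, leaving 3·x (coefficients mod 7)
The degree is now < 2, so this is the remainder. Hence a · b ≡ 3·x in F_7[x]/(f).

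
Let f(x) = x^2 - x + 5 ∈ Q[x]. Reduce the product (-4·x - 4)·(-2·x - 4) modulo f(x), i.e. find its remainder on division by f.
a · b ≡ 32·x - 24 (mod f(x))

First multiply in Q[x] without reducing: a · b = 8·x^2 + 24·x + 16. Now divide by f(x) = x^2 - x + 5, eliminating the leading term at each step:
  leading term 8·x^2: subtract (8)·f(x) = 8·x^2 - 8·x + 40, leaving 32·x - 24
The degree is now < 2, so this is the remainder. Hence a · b ≡ 32·x - 24 in Q[x]/(f).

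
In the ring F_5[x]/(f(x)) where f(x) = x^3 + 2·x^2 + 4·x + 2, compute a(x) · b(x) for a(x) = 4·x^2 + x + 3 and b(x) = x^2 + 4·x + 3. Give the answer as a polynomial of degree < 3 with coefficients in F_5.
a · b ≡ x + 1 (mod f(x))

Multiply as integer polynomials: a · b = 4·x^4 + 17·x^3 + 19·x^2 + 15·x + 9. Reducing coefficients mod 5: a · b ≡ 4·x^4 + 2·x^3 + 4·x^2 + 4. Now divide by f(x) = x^3 + 2·x^2 + 4·x + 2 in F_5[x], eliminating the leading term at each step:
  leading term 4·x^4: subtract (4·x)·f(x) = 4·x^4 + 3·x^3 + x^2 + 3·x, leaving 4·x^3 + 3·x^2 + 2·x + 4 (coefficients mod 5)
  leading term 4·x^3: subtract (4)·f(x) = 4·x^3 + 3·x^2 + x + 3, leaving x + 1 (coefficients mod 5)
The degree is now < 3, so this is the remainder. Hence a · b ≡ x + 1 in F_5[x]/(f).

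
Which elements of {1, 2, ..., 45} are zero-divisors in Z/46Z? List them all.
An element a ∈ Z/46Z (with a ≠ 0) is a zero-divisor iff gcd(a, 46) > 1 (because a is a unit precisely when gcd(a, n) = 1, and in Z/nZ every nonzero, non-unit element is a zero-divisor). Scan a = 1, ..., 45 and keep those with gcd(a, 46) > 1:
  gcd(2, 46) = 2, gcd(4, 46) = 2, gcd(6, 46) = 2, gcd(8, 46) = 2, gcd(10, 46) = 2, gcd(12, 46) = 2, gcd(14, 46) = 2, gcd(16, 46) = 2, gcd(18, 46) = 2, gcd(20, 46) = 2, gcd(22, 46) = 2, gcd(23, 46) = 23, gcd(24, 46) = 2, gcd(26, 46) = 2, gcd(28, 46) = 2, gcd(30, 46) = 2, gcd(32, 46) = 2, gcd(34, 46) = 2, gcd(36, 46) = 2, gcd(38, 46) = 2, gcd(40, 46) = 2, gcd(42, 46) = 2, gcd(44, 46) = 2.
All other a ∈ {1, ..., 45} have gcd(a, 46) = 1 and are units. So the nonzero zero-divisors are exactly the 23 values of a appearing in this scan.

Final answer: nonzero zero-divisors of Z/46Z = {2, 4, 6, 8, 10, 12, 14, 16, 18, 20, 22, 23, 24, 26, 28, 30, 32, 34, 36, 38, 40, 42, 44}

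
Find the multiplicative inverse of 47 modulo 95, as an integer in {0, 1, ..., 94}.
47^(−1) ≡ 93 (mod 95)

Apply the extended Euclidean algorithm to (95, 47), tracking rows (r, s, t) with s·95 + t·47 = r. Each division r_prev = q·r_cur + r_new produces the new row as (previous row) − q·(current row):
  row A: (95, 1, 0)   [1·95 + 0·47 = 95]
  row B: (47, 0, 1)   [0·95 + 1·47 = 47]
  95 = 2·47 + 1   → row C = row A − 2·row B = (1, 1, −2)   [check: 1·95 − 2·47 = 1]
  47 = 47·1 + 0   → remainder 0, stop. gcd = 1 (last nonzero row C).
The gcd is 1, so 47 is invertible mod 95. The last nonzero row gives 1·95 − 2·47 = 1, so t = −2. So 47^(−1) ≡ −2 ≡ 93 (mod 95). Verify: 47 · 93 = 4371 ≡ 1 (mod 95). ✓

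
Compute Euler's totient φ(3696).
φ(3696) = 960

φ is multiplicative, with φ(p^e) = p^e − p^(e−1). Factorise 3696 = 2^4 · 3 · 7 · 11. Then
  φ(3696) = (2^4 − 2^3) · (3 − 1) · (7 − 1) · (11 − 1) = 8 · 2 · 6 · 10 = 960.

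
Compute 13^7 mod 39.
13

Use repeated squaring. Binary(7) = 111. Walk through the bits of the exponent 7 left-to-right: at each bit after the leading one, square the running value, then multiply by 13 if the bit is 1 (always reducing mod 39):
  bit 1 = 1 (leading): start with 13.
  bit 2 = 1: square 13^2 = 169 ≡ 13; bit is 1, so multiply 13·13 = 169 ≡ 13 (mod 39).
  bit 3 = 1: square 13^2 = 169 ≡ 13; bit is 1, so multiply 13·13 = 169 ≡ 13 (mod 39).
Final value: 13^7 ≡ 13 (mod 39).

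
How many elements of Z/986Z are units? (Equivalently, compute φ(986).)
An element a ∈ Z/986Z is a unit iff gcd(a, 986) = 1, so the number of units is φ(986). φ is multiplicative, with φ(p^e) = p^e − p^(e−1). Factorise 986 = 2 · 17 · 29. Then
  φ(986) = (2 − 1) · (17 − 1) · (29 − 1) = 1 · 16 · 28 = 448.

Final answer: Z/986Z has φ(986) = 448 units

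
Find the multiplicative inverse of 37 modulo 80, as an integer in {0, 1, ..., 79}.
37^(−1) ≡ 13 (mod 80)

Apply the extended Euclidean algorithm to (80, 37), tracking rows (r, s, t) with s·80 + t·37 = r. Each division r_prev = q·r_cur + r_new produces the new row as (previous row) − q·(current row):
  row A: (80, 1, 0)   [1·80 + 0·37 = 80]
  row B: (37, 0, 1)   [0·80 + 1·37 = 37]
  80 = 2·37 + 6   → row C = row A − 2·row B = (6, 1, −2)   [check: 1·80 − 2·37 = 6]
  37 = 6·6 + 1   → row D = row B − 6·row C = (1, −6, 13)   [check: −6·80 + 13·37 = 1]
  6 = 6·1 + 0   → remainder 0, stop. gcd = 1 (last nonzero row D).
The gcd is 1, so 37 is invertible mod 80. The last nonzero row gives −6·80 + 13·37 = 1, so t = 13. So 37^(−1) ≡ 13 (mod 80). Verify: 37 · 13 = 481 ≡ 1 (mod 80). ✓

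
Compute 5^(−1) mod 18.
Apply the extended Euclidean algorithm to (18, 5), tracking rows (r, s, t) with s·18 + t·5 = r. Each division r_prev = q·r_cur + r_new produces the new row as (previous row) − q·(current row):
  row A: (18, 1, 0)   [1·18 + 0·5 = 18]
  row B: (5, 0, 1)   [0·18 + 1·5 = 5]
  18 = 3·5 + 3   → row C = row A − 3·row B = (3, 1, −3)   [check: 1·18 − 3·5 = 3]
  5 = 1·3 + 2   → row D = row B − 1·row C = (2, −1, 4)   [check: −1·18 + 4·5 = 2]
  3 = 1·2 + 1   → row E = row C − 1·row D = (1, 2, −7)   [check: 2·18 − 7·5 = 1]
  2 = 2·1 + 0   → remainder 0, stop. gcd = 1 (last nonzero row E).
The gcd is 1, so 5 is invertible mod 18. The last nonzero row gives 2·18 − 7·5 = 1, so t = −7. So 5^(−1) ≡ −7 ≡ 11 (mod 18). Verify: 5 · 11 = 55 ≡ 1 (mod 18). ✓

Final answer: 5^(−1) ≡ 11 (mod 18)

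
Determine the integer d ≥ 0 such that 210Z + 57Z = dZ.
(210, 57) = (3); d = 3

In the PID Z, (a, b) is generated by gcd(a, b). Compute gcd(210, 57) with the extended Euclidean algorithm, tracking rows (r, s, t) with s·210 + t·57 = r:
  row A: (210, 1, 0)   [1·210 + 0·57 = 210]
  row B: (57, 0, 1)   [0·210 + 1·57 = 57]
  210 = 3·57 + 39   → row C = row A − 3·row B = (39, 1, −3)   [check: 1·210 − 3·57 = 39]
  57 = 1·39 + 18   → row D = row B − 1·row C = (18, −1, 4)   [check: −1·210 + 4·57 = 18]
  39 = 2·18 + 3   → row E = row C − 2·row D = (3, 3, −11)   [check: 3·210 − 11·57 = 3]
  18 = 6·3 + 0   → remainder 0, stop. gcd = 3 (last nonzero row E).
So gcd(210, 57) = 3, with Bézout identity 3·210 − 11·57 = 3. Containment (⊇): the Bézout identity exhibits 3 as an element of (210, 57), giving (3) ⊆ (210, 57). Containment (⊆): since 3 | 210 and 3 | 57 (210 = 3·70, 57 = 3·19), every Z-linear combination of 210 and 57 is divisible by 3, so (210, 57) ⊆ (3). Therefore (210, 57) = (3), d = 3.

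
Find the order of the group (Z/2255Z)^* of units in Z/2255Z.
|(Z/2255Z)^*| = 1600

(Z/2255Z)^* consists of the classes a with gcd(a, 2255) = 1, so its order is φ(2255). φ is multiplicative, with φ(p^e) = p^e − p^(e−1). Factorise 2255 = 5 · 11 · 41. Then
  φ(2255) = (5 − 1) · (11 − 1) · (41 − 1) = 4 · 10 · 40 = 1600.
Thus |(Z/2255Z)^*| = 1600.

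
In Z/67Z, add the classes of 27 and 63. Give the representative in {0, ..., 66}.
Both summands are already reduced mod 67. 27 + 63 = 90; 90 = 1·67 + 23, so (27 + 63) mod 67 = 23.

Final answer: 23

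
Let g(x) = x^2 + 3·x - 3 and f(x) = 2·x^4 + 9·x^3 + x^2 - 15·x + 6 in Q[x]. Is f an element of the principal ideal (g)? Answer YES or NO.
YES

In Q[x] the ideal (g) consists of all multiples of g, so f ∈ (g) iff g | f, i.e. iff the remainder of f on division by g is 0. Divide f by g (g is monic, so eliminate the leading term of the running remainder at each step):
  leading term 2·x^4: subtract (2·x^2)·g(x) = 2·x^4 + 6·x^3 - 6·x^2, leaving 3·x^3 + 7·x^2 - 15·x + 6
  leading term 3·x^3: subtract (3·x)·g(x) = 3·x^3 + 9·x^2 - 9·x, leaving -2·x^2 - 6·x + 6
  leading term -2·x^2: subtract (-2)·g(x) = -2·x^2 - 6·x + 6, leaving 0
The remainder is 0, so f(x) = g(x) · h(x) with h(x) = 2·x^2 + 3·x - 2. Hence g | f, i.e. f ∈ (g).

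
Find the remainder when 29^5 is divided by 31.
30

Use repeated squaring. Binary(5) = 101. Walk through the bits of the exponent 5 left-to-right: at each bit after the leading one, square the running value, then multiply by 29 if the bit is 1 (always reducing mod 31):
  bit 1 = 1 (leading): start with 29.
  bit 2 = 0: square 29^2 = 841 ≡ 4 (mod 31).
  bit 3 = 1: square 4^2 = 16; bit is 1, so multiply 16·29 = 464 ≡ 30 (mod 31).
Final value: 29^5 ≡ 30 (mod 31).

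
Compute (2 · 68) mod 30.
16

Reduce the factors first: 68 ≡ 8 (mod 30), so 2 · 68 ≡ 2 · 8 (mod 30). 2 · 8 = 16. Dividing by 30: 16 = 0·30 + 16. So (2 · 68) mod 30 = 16.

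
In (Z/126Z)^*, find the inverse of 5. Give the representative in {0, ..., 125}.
5^(−1) ≡ 101 (mod 126)

Apply the extended Euclidean algorithm to (126, 5), tracking rows (r, s, t) with s·126 + t·5 = r. Each division r_prev = q·r_cur + r_new produces the new row as (previous row) − q·(current row):
  row A: (126, 1, 0)   [1·126 + 0·5 = 126]
  row B: (5, 0, 1)   [0·126 + 1·5 = 5]
  126 = 25·5 + 1   → row C = row A − 25·row B = (1, 1, −25)   [check: 1·126 − 25·5 = 1]
  5 = 5·1 + 0   → remainder 0, stop. gcd = 1 (last nonzero row C).
The gcd is 1, so 5 is invertible mod 126. The last nonzero row gives 1·126 − 25·5 = 1, so t = −25. So 5^(−1) ≡ −25 ≡ 101 (mod 126). Verify: 5 · 101 = 505 ≡ 1 (mod 126). ✓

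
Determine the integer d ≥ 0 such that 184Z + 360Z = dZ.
In the PID Z, (a, b) is generated by gcd(a, b). Compute gcd(360, 184) with the extended Euclidean algorithm, tracking rows (r, s, t) with s·360 + t·184 = r:
  row A: (360, 1, 0)   [1·360 + 0·184 = 360]
  row B: (184, 0, 1)   [0·360 + 1·184 = 184]
  360 = 1·184 + 176   → row C = row A − 1·row B = (176, 1, −1)   [check: 1·360 − 1·184 = 176]
  184 = 1·176 + 8   → row D = row B − 1·row C = (8, −1, 2)   [check: −1·360 + 2·184 = 8]
  176 = 22·8 + 0   → remainder 0, stop. gcd = 8 (last nonzero row D).
So gcd(184, 360) = 8, with Bézout identity −1·360 + 2·184 = 8. Containment (⊇): the Bézout identity exhibits 8 as an element of (184, 360), giving (8) ⊆ (184, 360). Containment (⊆): since 8 | 184 and 8 | 360 (184 = 8·23, 360 = 8·45), every Z-linear combination of 184 and 360 is divisible by 8, so (184, 360) ⊆ (8). Therefore (184, 360) = (8), d = 8.

Final answer: (184, 360) = (8); d = 8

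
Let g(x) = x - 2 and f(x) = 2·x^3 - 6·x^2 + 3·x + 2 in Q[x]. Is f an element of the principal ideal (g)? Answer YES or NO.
YES

In Q[x] the ideal (g) consists of all multiples of g, so f ∈ (g) iff g | f, i.e. iff the remainder of f on division by g is 0. Divide f by g (g is monic, so eliminate the leading term of the running remainder at each step):
  leading term 2·x^3: subtract (2·x^2)·g(x) = 2·x^3 - 4·x^2, leaving -2·x^2 + 3·x + 2
  leading term -2·x^2: subtract (-2·x)·g(x) = -2·x^2 + 4·x, leaving 2 - x
  leading term -x: subtract (-1)·g(x) = 2 - x, leaving 0
The remainder is 0, so f(x) = g(x) · h(x) with h(x) = 2·x^2 - 2·x - 1. Hence g | f, i.e. f ∈ (g).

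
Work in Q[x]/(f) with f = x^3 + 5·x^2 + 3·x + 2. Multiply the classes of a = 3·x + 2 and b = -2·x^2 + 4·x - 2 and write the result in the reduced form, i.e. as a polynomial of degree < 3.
a · b ≡ 38·x^2 + 20·x + 8 (mod f(x))

First multiply in Q[x] without reducing: a · b = -6·x^3 + 8·x^2 + 2·x - 4. Now divide by f(x) = x^3 + 5·x^2 + 3·x + 2, eliminating the leading term at each step:
  leading term -6·x^3: subtract (-6)·f(x) = -6·x^3 - 30·x^2 - 18·x - 12, leaving 38·x^2 + 20·x + 8
The degree is now < 3, so this is the remainder. Hence a · b ≡ 38·x^2 + 20·x + 8 in Q[x]/(f).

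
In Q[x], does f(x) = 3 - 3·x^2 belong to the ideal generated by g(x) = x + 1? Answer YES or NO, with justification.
YES

In Q[x] the ideal (g) consists of all multiples of g, so f ∈ (g) iff g | f, i.e. iff the remainder of f on division by g is 0. Divide f by g (g is monic, so eliminate the leading term of the running remainder at each step):
  leading term -3·x^2: subtract (-3·x)·g(x) = -3·x^2 - 3·x, leaving 3·x + 3
  leading term 3·x: subtract (3)·g(x) = 3·x + 3, leaving 0
The remainder is 0, so f(x) = g(x) · h(x) with h(x) = 3 - 3·x. Hence g | f, i.e. f ∈ (g).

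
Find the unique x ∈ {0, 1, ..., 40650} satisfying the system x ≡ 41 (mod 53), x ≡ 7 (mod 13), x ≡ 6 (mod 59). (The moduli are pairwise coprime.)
x ≡ 15464 (mod 40651); the representative in [0, 40651) is 15464

The moduli 53, 13, 59 are pairwise coprime, so by the CRT there is a unique solution mod 53·13·59 = 40651.
Solve by successive substitution. Start with x ≡ 41 (mod 53).
  Combine with x ≡ 7 (mod 13): write x = 41 + 53·t and require 41 + 53·t ≡ 7 (mod 13), i.e. 53·t ≡ 7 − 41 ≡ 5 (mod 13). Since 53^(−1) ≡ 1 (mod 13) (53 ≡ 1 (mod 13)), t ≡ 1·5 ≡ 5 (mod 13). So x ≡ 41 + 53·5 = 306 (mod 689).
  Combine with x ≡ 6 (mod 59): write x = 306 + 689·t and require 306 + 689·t ≡ 6 (mod 59), i.e. 689·t ≡ 6 − 306 ≡ 54 (mod 59). Since 689^(−1) ≡ 31 (mod 59) (689 ≡ 40 (mod 59)), t ≡ 31·54 ≡ 22 (mod 59). So x ≡ 306 + 689·22 = 15464 (mod 40651).
Unique solution in [0, 40651): x = 15464.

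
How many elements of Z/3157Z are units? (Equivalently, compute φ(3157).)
Z/3157Z has φ(3157) = 2400 units

An element a ∈ Z/3157Z is a unit iff gcd(a, 3157) = 1, so the number of units is φ(3157). φ is multiplicative, with φ(p^e) = p^e − p^(e−1). Factorise 3157 = 7 · 11 · 41. Then
  φ(3157) = (7 − 1) · (11 − 1) · (41 − 1) = 6 · 10 · 40 = 2400.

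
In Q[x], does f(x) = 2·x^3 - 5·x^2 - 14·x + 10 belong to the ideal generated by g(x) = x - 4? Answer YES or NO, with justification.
NO

In Q[x] the ideal (g) consists of all multiples of g, so f ∈ (g) iff g | f, i.e. iff the remainder of f on division by g is 0. Divide f by g (g is monic, so eliminate the leading term of the running remainder at each step):
  leading term 2·x^3: subtract (2·x^2)·g(x) = 2·x^3 - 8·x^2, leaving 3·x^2 - 14·x + 10
  leading term 3·x^2: subtract (3·x)·g(x) = 3·x^2 - 12·x, leaving 10 - 2·x
  leading term -2·x: subtract (-2)·g(x) = 8 - 2·x, leaving 2
The remainder r(x) = 2 ≠ 0 (and deg r < deg g), so g ∤ f, i.e. f ∉ (g).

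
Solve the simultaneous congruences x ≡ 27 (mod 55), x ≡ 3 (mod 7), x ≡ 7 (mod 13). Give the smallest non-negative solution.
x ≡ 4427 (mod 5005); the representative in [0, 5005) is 4427

The moduli 55, 7, 13 are pairwise coprime, so by the CRT there is a unique solution mod 55·7·13 = 5005.
Solve by successive substitution. Start with x ≡ 27 (mod 55).
  Combine with x ≡ 3 (mod 7): write x = 27 + 55·t and require 27 + 55·t ≡ 3 (mod 7), i.e. 55·t ≡ 3 − 27 ≡ 4 (mod 7). Since 55^(−1) ≡ 6 (mod 7) (55 ≡ 6 (mod 7)), t ≡ 6·4 ≡ 3 (mod 7). So x ≡ 27 + 55·3 = 192 (mod 385).
  Combine with x ≡ 7 (mod 13): write x = 192 + 385·t and require 192 + 385·t ≡ 7 (mod 13), i.e. 385·t ≡ 7 − 192 ≡ 10 (mod 13). Since 385^(−1) ≡ 5 (mod 13) (385 ≡ 8 (mod 13)), t ≡ 5·10 ≡ 11 (mod 13). So x ≡ 192 + 385·11 = 4427 (mod 5005).
Unique solution in [0, 5005): x = 4427.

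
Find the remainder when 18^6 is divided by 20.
Use repeated squaring. Binary(6) = 110. Walk through the bits of the exponent 6 left-to-right: at each bit after the leading one, square the running value, then multiply by 18 if the bit is 1 (always reducing mod 20):
  bit 1 = 1 (leading): start with 18.
  bit 2 = 1: square 18^2 = 324 ≡ 4; bit is 1, so multiply 4·18 = 72 ≡ 12 (mod 20).
  bit 3 = 0: square 12^2 = 144 ≡ 4 (mod 20).
Final value: 18^6 ≡ 4 (mod 20).

Final answer: 4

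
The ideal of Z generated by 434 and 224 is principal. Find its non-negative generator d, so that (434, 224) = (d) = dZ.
(434, 224) = (14); d = 14

In the PID Z, (a, b) is generated by gcd(a, b). Compute gcd(434, 224) with the extended Euclidean algorithm, tracking rows (r, s, t) with s·434 + t·224 = r:
  row A: (434, 1, 0)   [1·434 + 0·224 = 434]
  row B: (224, 0, 1)   [0·434 + 1·224 = 224]
  434 = 1·224 + 210   → row C = row A − 1·row B = (210, 1, −1)   [check: 1·434 − 1·224 = 210]
  224 = 1·210 + 14   → row D = row B − 1·row C = (14, −1, 2)   [check: −1·434 + 2·224 = 14]
  210 = 15·14 + 0   → remainder 0, stop. gcd = 14 (last nonzero row D).
So gcd(434, 224) = 14, with Bézout identity −1·434 + 2·224 = 14. Containment (⊇): the Bézout identity exhibits 14 as an element of (434, 224), giving (14) ⊆ (434, 224). Containment (⊆): since 14 | 434 and 14 | 224 (434 = 14·31, 224 = 14·16), every Z-linear combination of 434 and 224 is divisible by 14, so (434, 224) ⊆ (14). Therefore (434, 224) = (14), d = 14.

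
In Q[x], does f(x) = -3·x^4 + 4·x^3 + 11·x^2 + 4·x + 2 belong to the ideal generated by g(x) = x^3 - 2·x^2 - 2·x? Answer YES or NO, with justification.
NO

In Q[x] the ideal (g) consists of all multiples of g, so f ∈ (g) iff g | f, i.e. iff the remainder of f on division by g is 0. Divide f by g (g is monic, so eliminate the leading term of the running remainder at each step):
  leading term -3·x^4: subtract (-3·x)·g(x) = -3·x^4 + 6·x^3 + 6·x^2, leaving -2·x^3 + 5·x^2 + 4·x + 2
  leading term -2·x^3: subtract (-2)·g(x) = -2·x^3 + 4·x^2 + 4·x, leaving x^2 + 2
The remainder r(x) = x^2 + 2 ≠ 0 (and deg r < deg g), so g ∤ f, i.e. f ∉ (g).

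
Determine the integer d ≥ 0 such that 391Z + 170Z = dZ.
In the PID Z, (a, b) is generated by gcd(a, b). Compute gcd(391, 170) with the extended Euclidean algorithm, tracking rows (r, s, t) with s·391 + t·170 = r:
  row A: (391, 1, 0)   [1·391 + 0·170 = 391]
  row B: (170, 0, 1)   [0·391 + 1·170 = 170]
  391 = 2·170 + 51   → row C = row A − 2·row B = (51, 1, −2)   [check: 1·391 − 2·170 = 51]
  170 = 3·51 + 17   → row D = row B − 3·row C = (17, −3, 7)   [check: −3·391 + 7·170 = 17]
  51 = 3·17 + 0   → remainder 0, stop. gcd = 17 (last nonzero row D).
So gcd(391, 170) = 17, with Bézout identity −3·391 + 7·170 = 17. Containment (⊇): the Bézout identity exhibits 17 as an element of (391, 170), giving (17) ⊆ (391, 170). Containment (⊆): since 17 | 391 and 17 | 170 (391 = 17·23, 170 = 17·10), every Z-linear combination of 391 and 170 is divisible by 17, so (391, 170) ⊆ (17). Therefore (391, 170) = (17), d = 17.

Final answer: (391, 170) = (17); d = 17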